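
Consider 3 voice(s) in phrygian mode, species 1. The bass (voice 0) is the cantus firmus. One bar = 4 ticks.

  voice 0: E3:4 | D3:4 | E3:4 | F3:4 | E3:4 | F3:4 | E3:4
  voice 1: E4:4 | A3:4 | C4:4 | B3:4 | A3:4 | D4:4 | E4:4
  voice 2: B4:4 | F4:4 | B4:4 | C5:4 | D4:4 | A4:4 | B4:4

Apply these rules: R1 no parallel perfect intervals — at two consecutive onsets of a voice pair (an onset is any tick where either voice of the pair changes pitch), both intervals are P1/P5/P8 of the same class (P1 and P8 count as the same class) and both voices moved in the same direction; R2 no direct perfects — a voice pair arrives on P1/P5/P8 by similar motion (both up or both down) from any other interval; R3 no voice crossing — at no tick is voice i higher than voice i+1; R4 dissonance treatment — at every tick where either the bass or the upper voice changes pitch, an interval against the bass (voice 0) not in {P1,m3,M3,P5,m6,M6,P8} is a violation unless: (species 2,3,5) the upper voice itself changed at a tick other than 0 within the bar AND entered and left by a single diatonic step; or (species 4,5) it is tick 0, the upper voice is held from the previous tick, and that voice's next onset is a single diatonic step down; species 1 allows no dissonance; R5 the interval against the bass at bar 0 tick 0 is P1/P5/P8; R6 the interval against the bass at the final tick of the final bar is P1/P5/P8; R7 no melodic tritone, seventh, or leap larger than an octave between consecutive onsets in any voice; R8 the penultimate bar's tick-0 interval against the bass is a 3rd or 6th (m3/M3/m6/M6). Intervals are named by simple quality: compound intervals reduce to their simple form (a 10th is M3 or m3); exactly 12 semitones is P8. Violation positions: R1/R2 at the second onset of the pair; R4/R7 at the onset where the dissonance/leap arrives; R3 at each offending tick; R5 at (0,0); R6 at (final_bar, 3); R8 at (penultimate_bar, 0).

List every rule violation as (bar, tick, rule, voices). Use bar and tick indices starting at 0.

(1, 0, R2, (0, 1))
(1, 0, R7, (2,))
(2, 0, R2, (0, 2))
(2, 0, R7, (2,))
(3, 0, R1, (0, 2))
(3, 0, R4, (0, 1))
(4, 0, R4, (0, 1))
(4, 0, R4, (0, 2))
(4, 0, R7, (2,))
(5, 0, R2, (1, 2))
(6, 0, R1, (1, 2))

bar 0: v0=E3 v1=E4 v2=B4 downbeat P5
bar 1: v0=D3 v1=A3 v2=F4 downbeat m3
bar 2: v0=E3 v1=C4 v2=B4 downbeat P5
bar 3: v0=F3 v1=B3 v2=C5 downbeat P5
bar 4: v0=E3 v1=A3 v2=D4 downbeat m7
bar 5: v0=F3 v1=D4 v2=A4 downbeat M3
bar 6: v0=E3 v1=E4 v2=B4 downbeat P5
  -> R2 @ bar 1 tick 0 v(0, 1): E3/E4 P8 -> D3/A3 P5 similar
  -> R7 @ bar 1 tick 0 v(2,): B4->F4 leap 6st
  -> R2 @ bar 2 tick 0 v(0, 2): D3/F4 m3 -> E3/B4 P5 similar
  -> R7 @ bar 2 tick 0 v(2,): F4->B4 leap 6st
  -> R1 @ bar 3 tick 0 v(0, 2): E3/B4 P5 -> F3/C5 P5 similar
  -> R4 @ bar 3 tick 0 v(0, 1): F3/B3 TT untreated
  -> R4 @ bar 4 tick 0 v(0, 1): E3/A3 P4 untreated
  -> R4 @ bar 4 tick 0 v(0, 2): E3/D4 m7 untreated
  -> R7 @ bar 4 tick 0 v(2,): C5->D4 leap 10st
  -> R2 @ bar 5 tick 0 v(1, 2): A3/D4 P4 -> D4/A4 P5 similar
  -> R1 @ bar 6 tick 0 v(1, 2): D4/A4 P5 -> E4/B4 P5 similar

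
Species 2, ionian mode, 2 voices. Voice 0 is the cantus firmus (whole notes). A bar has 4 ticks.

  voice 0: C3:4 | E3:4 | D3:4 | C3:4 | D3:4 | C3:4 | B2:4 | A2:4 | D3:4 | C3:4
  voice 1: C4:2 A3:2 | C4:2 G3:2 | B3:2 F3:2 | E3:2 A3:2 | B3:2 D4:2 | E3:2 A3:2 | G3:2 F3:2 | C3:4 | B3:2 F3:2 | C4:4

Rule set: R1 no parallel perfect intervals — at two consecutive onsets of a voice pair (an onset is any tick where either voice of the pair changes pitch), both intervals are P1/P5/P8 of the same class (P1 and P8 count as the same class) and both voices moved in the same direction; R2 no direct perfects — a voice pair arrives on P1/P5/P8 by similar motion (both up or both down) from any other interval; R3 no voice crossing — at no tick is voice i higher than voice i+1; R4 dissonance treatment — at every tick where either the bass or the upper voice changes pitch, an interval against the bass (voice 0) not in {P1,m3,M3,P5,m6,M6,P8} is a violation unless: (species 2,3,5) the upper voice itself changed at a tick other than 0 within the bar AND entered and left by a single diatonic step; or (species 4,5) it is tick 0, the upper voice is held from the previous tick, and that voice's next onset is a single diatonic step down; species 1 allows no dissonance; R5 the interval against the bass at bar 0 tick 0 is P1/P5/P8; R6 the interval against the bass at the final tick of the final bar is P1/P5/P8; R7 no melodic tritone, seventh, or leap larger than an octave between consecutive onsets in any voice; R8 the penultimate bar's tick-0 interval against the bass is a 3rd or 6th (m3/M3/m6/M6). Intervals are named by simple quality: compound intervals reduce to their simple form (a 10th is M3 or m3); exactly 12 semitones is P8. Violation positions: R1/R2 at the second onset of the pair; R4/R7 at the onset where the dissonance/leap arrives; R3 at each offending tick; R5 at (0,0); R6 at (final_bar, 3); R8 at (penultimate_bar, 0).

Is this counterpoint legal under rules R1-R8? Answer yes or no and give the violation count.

bar 0: v0=C3 v1=C4 (P8)
bar 1: v0=E3 v1=C4 (m6)
bar 2: v0=D3 v1=B3 (M6)
bar 3: v0=C3 v1=E3 (M3)
bar 4: v0=D3 v1=B3 (M6)
bar 5: v0=C3 v1=E3 (M3)
bar 6: v0=B2 v1=G3 (m6)
bar 7: v0=A2 v1=C3 (m3)
bar 8: v0=D3 v1=B3 (M6)
bar 9: v0=C3 v1=C4 (P8)
  R7 @ bar2.2: B3->F3 leap 6st
  R7 @ bar5.0: D4->E3 leap 10st
  R4 @ bar6.2: B2/F3 TT untreated
  R7 @ bar8.0: C3->B3 leap 11st
  R7 @ bar8.2: B3->F3 leap 6st

No (5 violations)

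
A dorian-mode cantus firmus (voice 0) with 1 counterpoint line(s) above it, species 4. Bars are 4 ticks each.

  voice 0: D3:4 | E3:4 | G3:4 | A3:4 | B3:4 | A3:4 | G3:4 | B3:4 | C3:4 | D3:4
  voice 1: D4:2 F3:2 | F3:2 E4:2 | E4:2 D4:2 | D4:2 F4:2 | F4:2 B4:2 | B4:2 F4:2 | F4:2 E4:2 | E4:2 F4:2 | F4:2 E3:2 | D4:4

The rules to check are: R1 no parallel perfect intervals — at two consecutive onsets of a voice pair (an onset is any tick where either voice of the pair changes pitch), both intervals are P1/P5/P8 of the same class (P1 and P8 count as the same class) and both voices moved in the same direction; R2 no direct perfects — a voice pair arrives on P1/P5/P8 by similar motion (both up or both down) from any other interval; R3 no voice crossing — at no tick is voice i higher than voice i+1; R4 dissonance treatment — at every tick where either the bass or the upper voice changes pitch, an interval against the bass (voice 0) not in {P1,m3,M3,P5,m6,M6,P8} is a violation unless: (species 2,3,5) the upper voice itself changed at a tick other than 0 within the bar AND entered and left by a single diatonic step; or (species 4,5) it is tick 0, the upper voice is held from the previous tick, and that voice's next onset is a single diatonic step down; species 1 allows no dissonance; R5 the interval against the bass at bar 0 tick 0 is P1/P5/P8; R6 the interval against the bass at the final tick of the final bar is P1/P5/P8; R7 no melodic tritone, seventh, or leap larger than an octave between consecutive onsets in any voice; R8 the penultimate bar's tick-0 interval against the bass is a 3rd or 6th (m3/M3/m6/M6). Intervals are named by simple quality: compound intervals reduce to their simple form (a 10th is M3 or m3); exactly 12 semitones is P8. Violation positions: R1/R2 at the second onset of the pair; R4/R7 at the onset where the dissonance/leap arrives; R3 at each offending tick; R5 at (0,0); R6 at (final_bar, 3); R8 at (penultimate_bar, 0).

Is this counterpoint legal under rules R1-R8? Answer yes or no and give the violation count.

bar 0: v0=D3 v1=D4 (P8)
bar 1: v0=E3 v1=F3 (m2)
bar 2: v0=G3 v1=E4 (M6)
bar 3: v0=A3 v1=D4 (P4)
bar 4: v0=B3 v1=F4 (TT)
bar 5: v0=A3 v1=B4 (M2)
bar 6: v0=G3 v1=F4 (m7)
bar 7: v0=B3 v1=E4 (P4)
bar 8: v0=C3 v1=F4 (P4)
bar 9: v0=D3 v1=D4 (P8)
  R4 @ bar1.0: E3/F3 m2 untreated
  R7 @ bar1.2: F3->E4 leap 11st
  R4 @ bar3.0: A3/D4 P4 untreated
  R4 @ bar4.0: B3/F4 TT untreated
  R7 @ bar4.2: F4->B4 leap 6st
  R4 @ bar5.0: A3/B4 M2 untreated
  R7 @ bar5.2: B4->F4 leap 6st
  R4 @ bar7.0: B3/E4 P4 untreated
  R4 @ bar7.2: B3/F4 TT untreated
  R4 @ bar8.0: C3/F4 P4 untreated
  R7 @ bar8.0: B3->C3 leap 11st
  R8 @ bar8.0: penult P4 not 3rd/6th
  R7 @ bar8.2: F4->E3 leap 13st
  R2 @ bar9.0: C3/E3 M3 -> D3/D4 P8 similar
  R7 @ bar9.0: E3->D4 leap 10st

No (15 violations)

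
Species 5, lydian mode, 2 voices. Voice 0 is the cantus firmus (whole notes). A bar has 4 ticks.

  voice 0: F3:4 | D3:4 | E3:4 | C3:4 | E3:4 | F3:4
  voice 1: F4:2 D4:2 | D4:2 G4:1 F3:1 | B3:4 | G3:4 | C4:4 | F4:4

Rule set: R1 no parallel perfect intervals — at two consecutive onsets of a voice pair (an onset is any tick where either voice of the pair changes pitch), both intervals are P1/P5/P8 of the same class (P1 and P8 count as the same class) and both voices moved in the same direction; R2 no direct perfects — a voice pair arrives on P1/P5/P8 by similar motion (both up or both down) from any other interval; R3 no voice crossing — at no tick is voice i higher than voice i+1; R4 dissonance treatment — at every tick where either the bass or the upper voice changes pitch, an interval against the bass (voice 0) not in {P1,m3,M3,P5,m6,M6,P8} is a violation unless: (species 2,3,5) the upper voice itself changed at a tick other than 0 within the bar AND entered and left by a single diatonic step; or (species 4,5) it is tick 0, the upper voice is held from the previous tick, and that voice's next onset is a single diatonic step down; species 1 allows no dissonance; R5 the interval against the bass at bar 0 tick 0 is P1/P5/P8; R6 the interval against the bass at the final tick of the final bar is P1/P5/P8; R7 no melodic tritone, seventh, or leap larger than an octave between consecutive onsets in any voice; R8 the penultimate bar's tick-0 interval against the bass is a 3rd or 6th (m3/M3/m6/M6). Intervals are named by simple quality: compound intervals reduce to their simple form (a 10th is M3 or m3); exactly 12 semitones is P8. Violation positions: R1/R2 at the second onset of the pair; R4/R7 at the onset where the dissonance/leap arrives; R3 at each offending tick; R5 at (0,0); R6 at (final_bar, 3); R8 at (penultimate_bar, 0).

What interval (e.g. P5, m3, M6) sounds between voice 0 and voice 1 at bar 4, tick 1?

m6

voice 0=E3 voice 1=C4 -> m6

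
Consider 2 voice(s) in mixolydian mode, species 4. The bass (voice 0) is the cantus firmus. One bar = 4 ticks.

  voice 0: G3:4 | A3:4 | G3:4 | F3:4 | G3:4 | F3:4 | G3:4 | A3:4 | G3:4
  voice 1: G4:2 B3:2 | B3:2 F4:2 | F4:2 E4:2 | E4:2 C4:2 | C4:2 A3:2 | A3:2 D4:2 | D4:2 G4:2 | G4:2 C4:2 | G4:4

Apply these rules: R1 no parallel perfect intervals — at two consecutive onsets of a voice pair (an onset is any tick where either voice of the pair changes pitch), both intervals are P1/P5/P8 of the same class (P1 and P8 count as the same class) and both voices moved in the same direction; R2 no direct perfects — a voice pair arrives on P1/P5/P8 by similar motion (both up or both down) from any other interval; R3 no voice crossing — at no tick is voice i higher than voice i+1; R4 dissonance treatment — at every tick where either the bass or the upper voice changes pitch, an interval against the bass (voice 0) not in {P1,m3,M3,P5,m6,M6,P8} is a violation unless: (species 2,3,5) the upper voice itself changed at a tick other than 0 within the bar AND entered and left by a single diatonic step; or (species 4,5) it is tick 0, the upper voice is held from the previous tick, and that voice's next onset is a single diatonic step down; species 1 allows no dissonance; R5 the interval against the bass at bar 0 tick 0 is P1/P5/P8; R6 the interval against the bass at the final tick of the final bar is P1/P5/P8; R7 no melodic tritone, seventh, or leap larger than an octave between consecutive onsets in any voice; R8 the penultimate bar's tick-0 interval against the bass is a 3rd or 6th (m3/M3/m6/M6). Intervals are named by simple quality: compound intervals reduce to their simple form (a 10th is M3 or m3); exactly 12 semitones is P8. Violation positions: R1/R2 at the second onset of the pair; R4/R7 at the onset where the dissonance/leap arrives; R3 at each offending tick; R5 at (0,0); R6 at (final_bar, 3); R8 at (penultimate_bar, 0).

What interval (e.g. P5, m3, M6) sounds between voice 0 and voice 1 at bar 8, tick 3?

voice 0=G3 voice 1=G4 -> P8

P8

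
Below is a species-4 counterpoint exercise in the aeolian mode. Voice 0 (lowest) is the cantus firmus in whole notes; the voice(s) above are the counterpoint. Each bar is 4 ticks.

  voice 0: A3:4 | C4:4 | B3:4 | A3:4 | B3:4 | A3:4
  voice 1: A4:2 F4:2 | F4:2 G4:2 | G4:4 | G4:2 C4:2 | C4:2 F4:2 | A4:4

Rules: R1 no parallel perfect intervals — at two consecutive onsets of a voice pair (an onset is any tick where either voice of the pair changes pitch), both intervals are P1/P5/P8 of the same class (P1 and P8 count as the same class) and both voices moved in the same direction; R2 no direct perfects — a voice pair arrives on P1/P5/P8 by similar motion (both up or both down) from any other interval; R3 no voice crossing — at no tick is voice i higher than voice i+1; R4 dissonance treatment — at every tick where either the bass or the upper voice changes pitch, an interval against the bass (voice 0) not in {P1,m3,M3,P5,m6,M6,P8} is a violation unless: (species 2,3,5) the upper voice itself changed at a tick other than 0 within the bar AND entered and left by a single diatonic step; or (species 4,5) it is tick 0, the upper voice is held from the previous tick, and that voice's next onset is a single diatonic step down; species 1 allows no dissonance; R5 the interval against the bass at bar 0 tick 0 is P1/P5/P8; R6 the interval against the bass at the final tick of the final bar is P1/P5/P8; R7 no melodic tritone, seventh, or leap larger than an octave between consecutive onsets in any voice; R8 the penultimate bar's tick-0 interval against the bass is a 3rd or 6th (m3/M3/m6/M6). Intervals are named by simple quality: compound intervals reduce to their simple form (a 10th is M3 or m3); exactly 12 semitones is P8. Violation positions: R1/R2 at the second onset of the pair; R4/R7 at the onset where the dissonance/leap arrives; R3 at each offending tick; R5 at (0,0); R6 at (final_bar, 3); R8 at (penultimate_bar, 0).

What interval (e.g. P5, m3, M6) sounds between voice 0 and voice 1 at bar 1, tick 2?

P5

voice 0=C4 voice 1=G4 -> P5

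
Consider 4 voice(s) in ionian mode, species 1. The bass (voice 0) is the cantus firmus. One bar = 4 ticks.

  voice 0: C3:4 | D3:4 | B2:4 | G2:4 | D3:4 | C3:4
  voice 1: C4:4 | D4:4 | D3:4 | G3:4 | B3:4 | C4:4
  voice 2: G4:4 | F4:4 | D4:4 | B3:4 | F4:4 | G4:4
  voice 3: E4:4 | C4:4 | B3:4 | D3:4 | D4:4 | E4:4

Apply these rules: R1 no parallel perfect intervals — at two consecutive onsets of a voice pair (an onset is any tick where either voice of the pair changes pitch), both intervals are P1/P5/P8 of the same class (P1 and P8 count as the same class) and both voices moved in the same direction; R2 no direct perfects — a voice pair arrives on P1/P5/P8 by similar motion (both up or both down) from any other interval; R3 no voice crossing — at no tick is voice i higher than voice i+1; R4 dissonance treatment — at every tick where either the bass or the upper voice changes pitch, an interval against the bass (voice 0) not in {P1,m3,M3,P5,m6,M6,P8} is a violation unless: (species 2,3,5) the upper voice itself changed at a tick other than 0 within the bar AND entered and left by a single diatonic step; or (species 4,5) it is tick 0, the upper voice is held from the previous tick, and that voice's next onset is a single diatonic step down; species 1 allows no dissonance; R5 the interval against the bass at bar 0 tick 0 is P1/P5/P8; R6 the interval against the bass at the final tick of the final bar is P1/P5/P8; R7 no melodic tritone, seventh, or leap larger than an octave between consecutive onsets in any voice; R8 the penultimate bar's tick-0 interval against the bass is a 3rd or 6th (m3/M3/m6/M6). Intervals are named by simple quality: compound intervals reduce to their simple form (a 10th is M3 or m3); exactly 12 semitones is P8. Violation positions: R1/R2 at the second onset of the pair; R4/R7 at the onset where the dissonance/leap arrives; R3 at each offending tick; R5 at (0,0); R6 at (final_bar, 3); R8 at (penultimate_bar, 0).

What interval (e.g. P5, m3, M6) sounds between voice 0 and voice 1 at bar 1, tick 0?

voice 0=D3 voice 1=D4 -> P8

P8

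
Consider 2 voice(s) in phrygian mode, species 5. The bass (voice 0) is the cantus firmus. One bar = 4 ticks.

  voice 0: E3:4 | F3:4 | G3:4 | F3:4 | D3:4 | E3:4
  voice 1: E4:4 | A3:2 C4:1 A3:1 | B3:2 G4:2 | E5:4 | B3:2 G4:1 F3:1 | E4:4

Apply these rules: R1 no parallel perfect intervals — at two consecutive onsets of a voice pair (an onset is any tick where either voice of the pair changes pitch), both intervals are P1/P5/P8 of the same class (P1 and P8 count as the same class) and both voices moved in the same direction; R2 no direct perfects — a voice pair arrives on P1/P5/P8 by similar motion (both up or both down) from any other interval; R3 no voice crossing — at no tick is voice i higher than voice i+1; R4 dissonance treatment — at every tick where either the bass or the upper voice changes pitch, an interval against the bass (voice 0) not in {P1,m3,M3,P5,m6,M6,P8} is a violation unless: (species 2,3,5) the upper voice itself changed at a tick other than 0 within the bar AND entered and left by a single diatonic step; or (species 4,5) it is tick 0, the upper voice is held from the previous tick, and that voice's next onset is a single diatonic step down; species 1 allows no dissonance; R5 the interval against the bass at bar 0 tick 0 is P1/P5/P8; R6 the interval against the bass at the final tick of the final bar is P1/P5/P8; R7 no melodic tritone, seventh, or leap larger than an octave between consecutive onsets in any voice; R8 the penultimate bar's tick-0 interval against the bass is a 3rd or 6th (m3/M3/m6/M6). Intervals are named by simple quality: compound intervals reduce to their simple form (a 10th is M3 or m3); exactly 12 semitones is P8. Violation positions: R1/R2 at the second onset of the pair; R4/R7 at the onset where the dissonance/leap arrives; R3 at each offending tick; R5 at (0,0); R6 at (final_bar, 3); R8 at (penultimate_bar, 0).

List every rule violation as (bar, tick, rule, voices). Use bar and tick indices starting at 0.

(3, 0, R4, (0, 1))
(4, 0, R7, (1,))
(4, 2, R4, (0, 1))
(4, 3, R7, (1,))
(5, 0, R2, (0, 1))
(5, 0, R7, (1,))

bar 0: v0=E3 v1=E4 downbeat P8
bar 1: v0=F3 v1=A3 downbeat M3
bar 2: v0=G3 v1=B3 downbeat M3
bar 3: v0=F3 v1=E5 downbeat M7
bar 4: v0=D3 v1=B3 downbeat M6
bar 5: v0=E3 v1=E4 downbeat P8
  -> R4 @ bar 3 tick 0 v(0, 1): F3/E5 M7 untreated
  -> R7 @ bar 4 tick 0 v(1,): E5->B3 leap 17st
  -> R4 @ bar 4 tick 2 v(0, 1): D3/G4 P4 untreated
  -> R7 @ bar 4 tick 3 v(1,): G4->F3 leap 14st
  -> R2 @ bar 5 tick 0 v(0, 1): D3/F3 m3 -> E3/E4 P8 similar
  -> R7 @ bar 5 tick 0 v(1,): F3->E4 leap 11st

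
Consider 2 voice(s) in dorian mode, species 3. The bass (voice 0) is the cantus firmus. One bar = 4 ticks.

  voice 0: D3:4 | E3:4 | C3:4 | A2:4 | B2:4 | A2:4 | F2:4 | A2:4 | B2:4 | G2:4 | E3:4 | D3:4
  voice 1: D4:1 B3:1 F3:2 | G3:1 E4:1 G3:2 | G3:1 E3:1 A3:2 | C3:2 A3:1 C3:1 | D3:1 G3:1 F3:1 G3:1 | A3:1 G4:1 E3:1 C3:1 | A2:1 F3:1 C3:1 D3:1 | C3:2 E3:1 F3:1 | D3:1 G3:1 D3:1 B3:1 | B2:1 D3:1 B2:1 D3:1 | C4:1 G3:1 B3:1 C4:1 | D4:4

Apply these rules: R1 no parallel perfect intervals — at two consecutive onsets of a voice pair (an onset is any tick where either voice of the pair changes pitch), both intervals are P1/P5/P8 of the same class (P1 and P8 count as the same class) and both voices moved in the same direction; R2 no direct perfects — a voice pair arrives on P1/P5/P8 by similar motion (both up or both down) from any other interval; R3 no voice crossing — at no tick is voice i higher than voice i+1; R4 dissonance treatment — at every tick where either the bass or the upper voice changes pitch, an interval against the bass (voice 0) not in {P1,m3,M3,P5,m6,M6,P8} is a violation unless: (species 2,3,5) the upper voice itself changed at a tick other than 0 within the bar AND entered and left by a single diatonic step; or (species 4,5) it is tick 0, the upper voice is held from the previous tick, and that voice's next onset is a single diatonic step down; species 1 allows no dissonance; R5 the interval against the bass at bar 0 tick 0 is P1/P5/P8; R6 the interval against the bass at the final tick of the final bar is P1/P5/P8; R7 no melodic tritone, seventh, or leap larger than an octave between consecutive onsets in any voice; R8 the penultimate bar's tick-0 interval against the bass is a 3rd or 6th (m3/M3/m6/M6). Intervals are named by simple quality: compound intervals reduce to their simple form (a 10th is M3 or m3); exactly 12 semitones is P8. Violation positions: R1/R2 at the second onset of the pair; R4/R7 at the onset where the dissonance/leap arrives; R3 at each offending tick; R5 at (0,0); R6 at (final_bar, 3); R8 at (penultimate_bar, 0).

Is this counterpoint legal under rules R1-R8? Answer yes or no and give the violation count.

bar 0: v0=D3 v1=D4 (P8)
bar 1: v0=E3 v1=G3 (m3)
bar 2: v0=C3 v1=G3 (P5)
bar 3: v0=A2 v1=C3 (m3)
bar 4: v0=B2 v1=D3 (m3)
bar 5: v0=A2 v1=A3 (P8)
bar 6: v0=F2 v1=A2 (M3)
bar 7: v0=A2 v1=C3 (m3)
bar 8: v0=B2 v1=D3 (m3)
bar 9: v0=G2 v1=B2 (M3)
bar 10: v0=E3 v1=C4 (m6)
bar 11: v0=D3 v1=D4 (P8)
  R7 @ bar0.2: B3->F3 leap 6st
  R4 @ bar5.1: A2/G4 m7 untreated
  R7 @ bar5.1: A3->G4 leap 10st
  R7 @ bar5.2: G4->E3 leap 15st
  R7 @ bar10.0: D3->C4 leap 10st

No (5 violations)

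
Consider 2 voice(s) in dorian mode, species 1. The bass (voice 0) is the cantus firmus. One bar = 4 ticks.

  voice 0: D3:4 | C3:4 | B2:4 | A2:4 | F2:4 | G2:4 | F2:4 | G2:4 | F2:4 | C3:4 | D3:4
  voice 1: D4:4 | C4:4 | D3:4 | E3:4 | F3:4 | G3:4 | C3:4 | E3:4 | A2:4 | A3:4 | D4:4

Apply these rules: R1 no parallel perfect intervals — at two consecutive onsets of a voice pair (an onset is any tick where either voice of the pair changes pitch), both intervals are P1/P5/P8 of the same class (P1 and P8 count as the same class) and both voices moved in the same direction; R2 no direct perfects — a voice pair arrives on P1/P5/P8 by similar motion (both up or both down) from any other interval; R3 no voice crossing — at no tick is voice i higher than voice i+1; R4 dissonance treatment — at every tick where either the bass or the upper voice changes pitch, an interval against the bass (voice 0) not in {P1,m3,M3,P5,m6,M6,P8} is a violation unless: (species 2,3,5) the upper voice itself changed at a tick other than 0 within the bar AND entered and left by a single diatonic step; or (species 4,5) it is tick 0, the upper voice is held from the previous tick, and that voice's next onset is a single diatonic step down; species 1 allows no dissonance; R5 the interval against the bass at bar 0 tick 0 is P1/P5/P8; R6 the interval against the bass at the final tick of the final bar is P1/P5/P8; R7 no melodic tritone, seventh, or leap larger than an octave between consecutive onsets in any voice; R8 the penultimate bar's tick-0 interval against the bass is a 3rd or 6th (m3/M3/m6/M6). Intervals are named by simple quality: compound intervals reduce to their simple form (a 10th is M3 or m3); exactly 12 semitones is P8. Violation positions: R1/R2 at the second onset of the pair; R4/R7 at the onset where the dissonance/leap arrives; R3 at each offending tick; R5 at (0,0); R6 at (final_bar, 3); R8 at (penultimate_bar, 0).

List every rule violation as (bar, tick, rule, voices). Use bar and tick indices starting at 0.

(1, 0, R1, (0, 1))
(2, 0, R7, (1,))
(5, 0, R1, (0, 1))
(6, 0, R2, (0, 1))
(10, 0, R2, (0, 1))

bar 0: v0=D3 v1=D4 downbeat P8
bar 1: v0=C3 v1=C4 downbeat P8
bar 2: v0=B2 v1=D3 downbeat m3
bar 3: v0=A2 v1=E3 downbeat P5
bar 4: v0=F2 v1=F3 downbeat P8
bar 5: v0=G2 v1=G3 downbeat P8
bar 6: v0=F2 v1=C3 downbeat P5
bar 7: v0=G2 v1=E3 downbeat M6
bar 8: v0=F2 v1=A2 downbeat M3
bar 9: v0=C3 v1=A3 downbeat M6
bar 10: v0=D3 v1=D4 downbeat P8
  -> R1 @ bar 1 tick 0 v(0, 1): D3/D4 P8 -> C3/C4 P8 similar
  -> R7 @ bar 2 tick 0 v(1,): C4->D3 leap 10st
  -> R1 @ bar 5 tick 0 v(0, 1): F2/F3 P8 -> G2/G3 P8 similar
  -> R2 @ bar 6 tick 0 v(0, 1): G2/G3 P8 -> F2/C3 P5 similar
  -> R2 @ bar 10 tick 0 v(0, 1): C3/A3 M6 -> D3/D4 P8 similar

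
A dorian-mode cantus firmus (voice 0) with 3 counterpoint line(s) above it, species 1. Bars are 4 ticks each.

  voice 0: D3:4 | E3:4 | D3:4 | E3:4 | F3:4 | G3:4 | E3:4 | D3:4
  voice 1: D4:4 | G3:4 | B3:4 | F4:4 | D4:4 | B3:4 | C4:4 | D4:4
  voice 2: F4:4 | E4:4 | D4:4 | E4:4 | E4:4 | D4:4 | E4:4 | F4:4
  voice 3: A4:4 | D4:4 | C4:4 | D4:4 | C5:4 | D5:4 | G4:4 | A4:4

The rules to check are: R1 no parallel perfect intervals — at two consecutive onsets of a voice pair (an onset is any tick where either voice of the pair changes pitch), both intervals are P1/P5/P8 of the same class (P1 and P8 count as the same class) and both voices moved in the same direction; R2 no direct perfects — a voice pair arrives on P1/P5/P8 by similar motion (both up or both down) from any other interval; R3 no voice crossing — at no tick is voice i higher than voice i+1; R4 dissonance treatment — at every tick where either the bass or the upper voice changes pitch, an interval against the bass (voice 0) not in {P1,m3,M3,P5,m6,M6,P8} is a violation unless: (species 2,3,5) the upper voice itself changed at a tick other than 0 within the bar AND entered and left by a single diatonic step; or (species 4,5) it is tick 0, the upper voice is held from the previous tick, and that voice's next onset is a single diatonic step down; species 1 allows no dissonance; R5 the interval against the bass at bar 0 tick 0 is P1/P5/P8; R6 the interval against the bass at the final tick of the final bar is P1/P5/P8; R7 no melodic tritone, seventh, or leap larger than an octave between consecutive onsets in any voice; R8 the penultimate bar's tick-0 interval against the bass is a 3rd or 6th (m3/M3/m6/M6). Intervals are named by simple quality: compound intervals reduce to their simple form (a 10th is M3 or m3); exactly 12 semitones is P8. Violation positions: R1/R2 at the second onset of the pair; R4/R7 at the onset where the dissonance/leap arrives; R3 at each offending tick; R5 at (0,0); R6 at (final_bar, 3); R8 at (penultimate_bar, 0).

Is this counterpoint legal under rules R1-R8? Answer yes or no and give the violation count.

No (32 violations)

bar 0: v0=D3 v1=D4 v2=F4 v3=A4 (P5)
bar 1: v0=E3 v1=G3 v2=E4 v3=D4 (m7)
bar 2: v0=D3 v1=B3 v2=D4 v3=C4 (m7)
bar 3: v0=E3 v1=F4 v2=E4 v3=D4 (m7)
bar 4: v0=F3 v1=D4 v2=E4 v3=C5 (P5)
bar 5: v0=G3 v1=B3 v2=D4 v3=D5 (P5)
bar 6: v0=E3 v1=C4 v2=E4 v3=G4 (m3)
bar 7: v0=D3 v1=D4 v2=F4 v3=A4 (P5)
  R5 @ bar0.0: opens on m3
  R1 @ bar1.0: D4/A4 P5 -> G3/D4 P5 similar
  R3 @ bar1.0: E4 above D4
  R4 @ bar1.0: E3/D4 m7 untreated
  R3 @ bar1.1: E4 above D4
  R3 @ bar1.2: E4 above D4
  R3 @ bar1.3: E4 above D4
  R1 @ bar2.0: E3/E4 P8 -> D3/D4 P8 similar
  R3 @ bar2.0: D4 above C4
  R4 @ bar2.0: D3/C4 m7 untreated
  R3 @ bar2.1: D4 above C4
  R3 @ bar2.2: D4 above C4
  R3 @ bar2.3: D4 above C4
  R1 @ bar3.0: D3/D4 P8 -> E3/E4 P8 similar
  R3 @ bar3.0: F4 above E4
  R3 @ bar3.0: E4 above D4
  R4 @ bar3.0: E3/F4 m2 untreated
  R4 @ bar3.0: E3/D4 m7 untreated
  R7 @ bar3.0: B3->F4 leap 6st
  R3 @ bar3.1: F4 above E4
  R3 @ bar3.1: E4 above D4
  R3 @ bar3.2: F4 above E4
  R3 @ bar3.2: E4 above D4
  R3 @ bar3.3: F4 above E4
  R3 @ bar3.3: E4 above D4
  R2 @ bar4.0: E3/D4 m7 -> F3/C5 P5 similar
  R4 @ bar4.0: F3/E4 M7 untreated
  R7 @ bar4.0: D4->C5 leap 10st
  R1 @ bar5.0: F3/C5 P5 -> G3/D5 P5 similar
  R8 @ bar6.0: penult P8 not 3rd/6th
  R1 @ bar7.0: C4/G4 P5 -> D4/A4 P5 similar
  R6 @ bar7.3: closes on m3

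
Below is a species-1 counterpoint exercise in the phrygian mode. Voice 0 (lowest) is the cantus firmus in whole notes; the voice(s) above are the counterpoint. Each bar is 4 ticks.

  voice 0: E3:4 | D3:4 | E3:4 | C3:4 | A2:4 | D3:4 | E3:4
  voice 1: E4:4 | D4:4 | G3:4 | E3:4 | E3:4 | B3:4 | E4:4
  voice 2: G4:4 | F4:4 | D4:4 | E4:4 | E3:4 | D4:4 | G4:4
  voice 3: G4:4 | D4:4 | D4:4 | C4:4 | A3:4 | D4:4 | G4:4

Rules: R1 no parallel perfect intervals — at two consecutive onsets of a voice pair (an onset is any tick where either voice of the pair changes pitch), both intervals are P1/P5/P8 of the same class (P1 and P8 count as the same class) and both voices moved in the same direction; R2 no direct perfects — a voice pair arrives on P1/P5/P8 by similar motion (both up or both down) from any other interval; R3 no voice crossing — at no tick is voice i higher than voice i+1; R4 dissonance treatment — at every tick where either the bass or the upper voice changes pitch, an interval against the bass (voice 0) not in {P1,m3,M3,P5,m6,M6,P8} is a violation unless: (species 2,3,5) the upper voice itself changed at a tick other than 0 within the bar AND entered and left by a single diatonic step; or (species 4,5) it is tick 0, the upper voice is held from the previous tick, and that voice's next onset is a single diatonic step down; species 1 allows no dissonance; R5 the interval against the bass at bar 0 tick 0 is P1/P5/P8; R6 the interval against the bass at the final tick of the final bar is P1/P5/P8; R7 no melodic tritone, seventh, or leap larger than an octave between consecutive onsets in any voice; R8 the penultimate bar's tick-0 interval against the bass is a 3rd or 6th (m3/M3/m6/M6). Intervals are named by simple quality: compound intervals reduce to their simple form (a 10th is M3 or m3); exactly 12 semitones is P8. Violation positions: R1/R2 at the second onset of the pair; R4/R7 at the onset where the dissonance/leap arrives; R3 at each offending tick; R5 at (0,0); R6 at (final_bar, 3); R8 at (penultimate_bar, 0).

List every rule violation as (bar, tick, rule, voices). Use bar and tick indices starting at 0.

bar 0: v0=E3 v1=E4 v2=G4 v3=G4 downbeat m3
bar 1: v0=D3 v1=D4 v2=F4 v3=D4 downbeat P8
bar 2: v0=E3 v1=G3 v2=D4 v3=D4 downbeat m7
bar 3: v0=C3 v1=E3 v2=E4 v3=C4 downbeat P8
bar 4: v0=A2 v1=E3 v2=E3 v3=A3 downbeat P8
bar 5: v0=D3 v1=B3 v2=D4 v3=D4 downbeat P8
bar 6: v0=E3 v1=E4 v2=G4 v3=G4 downbeat m3
  -> R5 @ bar 0 tick 0 v(0, 2): opens on m3
  -> R5 @ bar 0 tick 0 v(0, 3): opens on m3
  -> R1 @ bar 1 tick 0 v(0, 1): E3/E4 P8 -> D3/D4 P8 similar
  -> R2 @ bar 1 tick 0 v(0, 3): E3/G4 m3 -> D3/D4 P8 similar
  -> R2 @ bar 1 tick 0 v(1, 3): E4/G4 m3 -> D4/D4 P1 similar
  -> R3 @ bar 1 tick 0 v(2, 3): F4 above D4
  -> R3 @ bar 1 tick 1 v(2, 3): F4 above D4
  -> R3 @ bar 1 tick 2 v(2, 3): F4 above D4
  -> R3 @ bar 1 tick 3 v(2, 3): F4 above D4
  -> R2 @ bar 2 tick 0 v(1, 2): D4/F4 m3 -> G3/D4 P5 similar
  -> R4 @ bar 2 tick 0 v(0, 2): E3/D4 m7 untreated
  -> R4 @ bar 2 tick 0 v(0, 3): E3/D4 m7 untreated
  -> R2 @ bar 3 tick 0 v(0, 3): E3/D4 m7 -> C3/C4 P8 similar
  -> R3 @ bar 3 tick 0 v(2, 3): E4 above C4
  -> R3 @ bar 3 tick 1 v(2, 3): E4 above C4
  -> R3 @ bar 3 tick 2 v(2, 3): E4 above C4
  -> R3 @ bar 3 tick 3 v(2, 3): E4 above C4
  -> R1 @ bar 4 tick 0 v(0, 3): C3/C4 P8 -> A2/A3 P8 similar
  -> R2 @ bar 4 tick 0 v(0, 2): C3/E4 M3 -> A2/E3 P5 similar
  -> R1 @ bar 5 tick 0 v(0, 3): A2/A3 P8 -> D3/D4 P8 similar
  -> R2 @ bar 5 tick 0 v(0, 2): A2/E3 P5 -> D3/D4 P8 similar
  -> R2 @ bar 5 tick 0 v(2, 3): E3/A3 P4 -> D4/D4 P1 similar
  -> R7 @ bar 5 tick 0 v(2,): E3->D4 leap 10st
  -> R8 @ bar 5 tick 0 v(0, 2): penult P8 not 3rd/6th
  -> R8 @ bar 5 tick 0 v(0, 3): penult P8 not 3rd/6th
  -> R1 @ bar 6 tick 0 v(2, 3): D4/D4 P1 -> G4/G4 P1 similar
  -> R2 @ bar 6 tick 0 v(0, 1): D3/B3 M6 -> E3/E4 P8 similar
  -> R6 @ bar 6 tick 3 v(0, 2): closes on m3
  -> R6 @ bar 6 tick 3 v(0, 3): closes on m3

(0, 0, R5, (0, 2))
(0, 0, R5, (0, 3))
(1, 0, R1, (0, 1))
(1, 0, R2, (0, 3))
(1, 0, R2, (1, 3))
(1, 0, R3, (2, 3))
(1, 1, R3, (2, 3))
(1, 2, R3, (2, 3))
(1, 3, R3, (2, 3))
(2, 0, R2, (1, 2))
(2, 0, R4, (0, 2))
(2, 0, R4, (0, 3))
(3, 0, R2, (0, 3))
(3, 0, R3, (2, 3))
(3, 1, R3, (2, 3))
(3, 2, R3, (2, 3))
(3, 3, R3, (2, 3))
(4, 0, R1, (0, 3))
(4, 0, R2, (0, 2))
(5, 0, R1, (0, 3))
(5, 0, R2, (0, 2))
(5, 0, R2, (2, 3))
(5, 0, R7, (2,))
(5, 0, R8, (0, 2))
(5, 0, R8, (0, 3))
(6, 0, R1, (2, 3))
(6, 0, R2, (0, 1))
(6, 3, R6, (0, 2))
(6, 3, R6, (0, 3))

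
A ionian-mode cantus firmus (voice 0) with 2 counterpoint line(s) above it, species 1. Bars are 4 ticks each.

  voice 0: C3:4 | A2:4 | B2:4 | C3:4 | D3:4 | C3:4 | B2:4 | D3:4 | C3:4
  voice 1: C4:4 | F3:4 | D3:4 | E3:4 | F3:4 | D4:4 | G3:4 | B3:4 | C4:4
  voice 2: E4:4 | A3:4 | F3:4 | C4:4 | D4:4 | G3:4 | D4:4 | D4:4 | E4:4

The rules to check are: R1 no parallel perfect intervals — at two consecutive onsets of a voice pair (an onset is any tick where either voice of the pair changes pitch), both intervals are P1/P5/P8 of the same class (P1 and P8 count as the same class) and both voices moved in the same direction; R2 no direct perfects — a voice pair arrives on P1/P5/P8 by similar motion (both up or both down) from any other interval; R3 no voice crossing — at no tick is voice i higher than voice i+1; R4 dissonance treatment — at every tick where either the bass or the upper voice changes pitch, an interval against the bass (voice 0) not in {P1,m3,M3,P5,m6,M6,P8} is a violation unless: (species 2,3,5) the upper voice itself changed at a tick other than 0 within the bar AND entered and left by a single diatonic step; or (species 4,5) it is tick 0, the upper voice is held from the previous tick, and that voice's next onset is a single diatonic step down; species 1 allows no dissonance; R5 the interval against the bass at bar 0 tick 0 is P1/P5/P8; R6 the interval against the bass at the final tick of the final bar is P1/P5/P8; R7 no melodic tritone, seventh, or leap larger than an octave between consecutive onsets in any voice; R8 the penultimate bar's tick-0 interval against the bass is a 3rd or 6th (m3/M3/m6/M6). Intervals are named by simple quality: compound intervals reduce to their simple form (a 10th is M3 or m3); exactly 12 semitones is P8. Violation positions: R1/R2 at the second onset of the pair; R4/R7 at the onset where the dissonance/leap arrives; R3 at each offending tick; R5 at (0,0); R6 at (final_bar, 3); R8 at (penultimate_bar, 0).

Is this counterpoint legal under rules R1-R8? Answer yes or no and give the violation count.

bar 0: v0=C3 v1=C4 v2=E4 (M3)
bar 1: v0=A2 v1=F3 v2=A3 (P8)
bar 2: v0=B2 v1=D3 v2=F3 (TT)
bar 3: v0=C3 v1=E3 v2=C4 (P8)
bar 4: v0=D3 v1=F3 v2=D4 (P8)
bar 5: v0=C3 v1=D4 v2=G3 (P5)
bar 6: v0=B2 v1=G3 v2=D4 (m3)
bar 7: v0=D3 v1=B3 v2=D4 (P8)
bar 8: v0=C3 v1=C4 v2=E4 (M3)
  R5 @ bar0.0: opens on M3
  R2 @ bar1.0: C3/E4 M3 -> A2/A3 P8 similar
  R4 @ bar2.0: B2/F3 TT untreated
  R2 @ bar3.0: B2/F3 TT -> C3/C4 P8 similar
  R1 @ bar4.0: C3/C4 P8 -> D3/D4 P8 similar
  R2 @ bar5.0: D3/D4 P8 -> C3/G3 P5 similar
  R3 @ bar5.0: D4 above G3
  R4 @ bar5.0: C3/D4 M2 untreated
  R3 @ bar5.1: D4 above G3
  R3 @ bar5.2: D4 above G3
  R3 @ bar5.3: D4 above G3
  R8 @ bar7.0: penult P8 not 3rd/6th
  R6 @ bar8.3: closes on M3

No (13 violations)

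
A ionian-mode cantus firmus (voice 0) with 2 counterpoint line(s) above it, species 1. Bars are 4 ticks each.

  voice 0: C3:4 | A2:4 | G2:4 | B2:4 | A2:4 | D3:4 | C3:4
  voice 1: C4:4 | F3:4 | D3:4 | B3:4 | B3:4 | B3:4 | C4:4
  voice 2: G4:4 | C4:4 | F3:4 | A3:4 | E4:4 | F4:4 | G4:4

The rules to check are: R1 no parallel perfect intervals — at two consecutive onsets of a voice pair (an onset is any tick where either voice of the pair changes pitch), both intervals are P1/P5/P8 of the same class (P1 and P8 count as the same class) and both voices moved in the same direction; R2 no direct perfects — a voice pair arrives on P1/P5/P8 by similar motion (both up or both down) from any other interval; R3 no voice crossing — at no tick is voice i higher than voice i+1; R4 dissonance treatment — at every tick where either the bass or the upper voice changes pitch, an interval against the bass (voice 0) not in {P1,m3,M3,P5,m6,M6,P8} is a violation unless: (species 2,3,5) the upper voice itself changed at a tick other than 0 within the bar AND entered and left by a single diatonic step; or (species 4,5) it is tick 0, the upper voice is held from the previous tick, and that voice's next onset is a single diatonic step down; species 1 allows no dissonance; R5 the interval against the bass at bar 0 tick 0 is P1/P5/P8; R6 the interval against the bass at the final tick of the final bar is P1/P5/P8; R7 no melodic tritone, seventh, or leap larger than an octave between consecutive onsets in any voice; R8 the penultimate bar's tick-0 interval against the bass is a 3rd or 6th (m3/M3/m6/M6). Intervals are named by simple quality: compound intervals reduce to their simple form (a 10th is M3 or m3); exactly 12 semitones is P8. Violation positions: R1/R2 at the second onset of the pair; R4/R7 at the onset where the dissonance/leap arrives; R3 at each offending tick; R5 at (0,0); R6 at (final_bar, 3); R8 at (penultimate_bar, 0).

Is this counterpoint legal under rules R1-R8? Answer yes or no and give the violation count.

bar 0: v0=C3 v1=C4 v2=G4 (P5)
bar 1: v0=A2 v1=F3 v2=C4 (m3)
bar 2: v0=G2 v1=D3 v2=F3 (m7)
bar 3: v0=B2 v1=B3 v2=A3 (m7)
bar 4: v0=A2 v1=B3 v2=E4 (P5)
bar 5: v0=D3 v1=B3 v2=F4 (m3)
bar 6: v0=C3 v1=C4 v2=G4 (P5)
  R1 @ bar1.0: C4/G4 P5 -> F3/C4 P5 similar
  R2 @ bar2.0: A2/F3 m6 -> G2/D3 P5 similar
  R4 @ bar2.0: G2/F3 m7 untreated
  R2 @ bar3.0: G2/D3 P5 -> B2/B3 P8 similar
  R3 @ bar3.0: B3 above A3
  R4 @ bar3.0: B2/A3 m7 untreated
  R3 @ bar3.1: B3 above A3
  R3 @ bar3.2: B3 above A3
  R3 @ bar3.3: B3 above A3
  R4 @ bar4.0: A2/B3 M2 untreated
  R2 @ bar6.0: B3/F4 TT -> C4/G4 P5 similar

No (11 violations)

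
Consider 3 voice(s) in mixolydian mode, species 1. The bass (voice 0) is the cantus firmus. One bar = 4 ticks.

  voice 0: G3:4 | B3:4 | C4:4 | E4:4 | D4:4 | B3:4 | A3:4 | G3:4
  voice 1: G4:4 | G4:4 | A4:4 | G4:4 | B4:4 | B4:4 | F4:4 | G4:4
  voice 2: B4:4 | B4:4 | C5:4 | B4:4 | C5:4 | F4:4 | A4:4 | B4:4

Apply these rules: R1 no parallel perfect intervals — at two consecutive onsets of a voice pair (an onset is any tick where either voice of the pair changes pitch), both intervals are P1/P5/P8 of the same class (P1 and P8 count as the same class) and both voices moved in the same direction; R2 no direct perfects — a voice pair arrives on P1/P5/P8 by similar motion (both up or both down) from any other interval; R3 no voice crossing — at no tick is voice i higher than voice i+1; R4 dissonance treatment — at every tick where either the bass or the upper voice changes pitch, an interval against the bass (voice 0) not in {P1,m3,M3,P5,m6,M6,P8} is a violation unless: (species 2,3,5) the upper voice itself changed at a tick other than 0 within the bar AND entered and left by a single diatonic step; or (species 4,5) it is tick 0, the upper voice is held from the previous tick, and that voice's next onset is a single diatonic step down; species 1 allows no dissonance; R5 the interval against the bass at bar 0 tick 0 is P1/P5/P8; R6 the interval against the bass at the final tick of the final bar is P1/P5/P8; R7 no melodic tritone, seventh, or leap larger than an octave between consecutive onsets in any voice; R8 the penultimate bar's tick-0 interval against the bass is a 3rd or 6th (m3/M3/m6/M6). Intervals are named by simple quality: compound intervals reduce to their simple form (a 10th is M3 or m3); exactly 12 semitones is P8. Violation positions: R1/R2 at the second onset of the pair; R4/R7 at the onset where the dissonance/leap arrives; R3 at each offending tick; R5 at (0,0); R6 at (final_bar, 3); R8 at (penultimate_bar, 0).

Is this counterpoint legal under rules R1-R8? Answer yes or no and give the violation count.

bar 0: v0=G3 v1=G4 v2=B4 (M3)
bar 1: v0=B3 v1=G4 v2=B4 (P8)
bar 2: v0=C4 v1=A4 v2=C5 (P8)
bar 3: v0=E4 v1=G4 v2=B4 (P5)
bar 4: v0=D4 v1=B4 v2=C5 (m7)
bar 5: v0=B3 v1=B4 v2=F4 (TT)
bar 6: v0=A3 v1=F4 v2=A4 (P8)
bar 7: v0=G3 v1=G4 v2=B4 (M3)
  R5 @ bar0.0: opens on M3
  R1 @ bar2.0: B3/B4 P8 -> C4/C5 P8 similar
  R4 @ bar4.0: D4/C5 m7 untreated
  R3 @ bar5.0: B4 above F4
  R4 @ bar5.0: B3/F4 TT untreated
  R3 @ bar5.1: B4 above F4
  R3 @ bar5.2: B4 above F4
  R3 @ bar5.3: B4 above F4
  R7 @ bar6.0: B4->F4 leap 6st
  R8 @ bar6.0: penult P8 not 3rd/6th
  R6 @ bar7.3: closes on M3

No (11 violations)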